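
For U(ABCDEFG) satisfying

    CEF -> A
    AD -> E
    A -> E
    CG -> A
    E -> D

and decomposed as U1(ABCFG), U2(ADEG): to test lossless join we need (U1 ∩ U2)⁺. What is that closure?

U1 ∩ U2 = {AG}.
A → E applies, adding E
E → D applies, adding D
Closure: {ADEG}.

ADEG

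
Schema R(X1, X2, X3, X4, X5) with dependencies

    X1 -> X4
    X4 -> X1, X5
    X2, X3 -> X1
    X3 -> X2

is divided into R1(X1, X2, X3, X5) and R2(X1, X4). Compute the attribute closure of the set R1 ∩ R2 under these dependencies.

R1 ∩ R2 = {X1}.
X1 → X4 applies, adding X4
X4 → X1, X5 applies, adding X5
Closure: {X1, X4, X5}.

X1, X4, X5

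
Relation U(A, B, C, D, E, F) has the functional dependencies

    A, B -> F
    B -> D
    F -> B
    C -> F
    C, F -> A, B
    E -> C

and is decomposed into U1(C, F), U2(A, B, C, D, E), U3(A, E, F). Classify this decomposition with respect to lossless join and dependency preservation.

Lossless test (chase): Rows 1 and 3 agree on F; apply F→B and equate their B entries. Rows 1 and 2 agree on C; apply C→F and equate their F entries. Rows 1 and 2 agree on C, F; apply C, F→A, B and equate their A, B entries. Rows 2 and 3 agree on E; apply E→C and equate their C entries. Rows 1 and 2 agree on B; apply B→D and equate their D entries. Rows 1 and 3 agree on B; apply B→D and equate their D entries. Row 2 is now all distinguished symbols — the join is lossless.
Dependency preservation: the restricted closure of {A, B} across the fragments never reaches {F}, so A, B → F cannot be enforced without a join — not preserved.

lossless but not dependency-preserving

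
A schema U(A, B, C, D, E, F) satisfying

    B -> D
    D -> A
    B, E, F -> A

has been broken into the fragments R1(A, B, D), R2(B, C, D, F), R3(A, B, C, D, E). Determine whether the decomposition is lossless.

No

Chase test. Columns are A, B, C, D, E, F; row i has aⱼ where attribute j ∈ Ri, else bᵢⱼ.
Initial tableau (one row per fragment):
  row 1: a1 a2 b13 a4 b15 b16
  row 2: b21 a2 a3 a4 b25 a6
  row 3: a1 a2 a3 a4 a5 b36
Rows 1 and 2 agree on D; apply D→A and equate their A entries.
No row becomes fully distinguished — the join is lossy.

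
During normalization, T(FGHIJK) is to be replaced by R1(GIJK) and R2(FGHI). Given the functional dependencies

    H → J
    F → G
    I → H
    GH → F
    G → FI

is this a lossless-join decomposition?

Yes

Common attributes: R1 ∩ R2 = {GI}.
Closure of {GI}: I → H applies, adding H; GH → F applies, adding F; H → J applies, adding J. So (GI)⁺ = {FGHIJ}.
This closure contains every attribute of R2, so R1 ∩ R2 → R2. The join is lossless.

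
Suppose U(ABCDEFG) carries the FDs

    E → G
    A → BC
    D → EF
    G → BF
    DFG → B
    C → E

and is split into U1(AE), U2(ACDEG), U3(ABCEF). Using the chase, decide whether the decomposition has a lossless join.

Chase test. Columns are ABCDEFG; row i has aⱼ where attribute j ∈ Ui, else bᵢⱼ.
Initial tableau (one row per fragment):
  row 1: a1 b12 b13 b14 a5 b16 b17
  row 2: a1 b22 a3 a4 a5 b26 a7
  row 3: a1 a2 a3 b34 a5 a6 b37
Rows 1 and 2 agree on E; apply E→G and equate their G entries.
Rows 1 and 3 agree on E; apply E→G and equate their G entries.
Rows 1 and 2 agree on A; apply A→BC and equate their BC entries.
Rows 1 and 3 agree on A; apply A→BC and equate their BC entries.
Rows 1 and 2 agree on G; apply G→BF and equate their BF entries.
Rows 1 and 3 agree on G; apply G→BF and equate their BF entries.
Row 2 is now all distinguished symbols — the join is lossless.

Yes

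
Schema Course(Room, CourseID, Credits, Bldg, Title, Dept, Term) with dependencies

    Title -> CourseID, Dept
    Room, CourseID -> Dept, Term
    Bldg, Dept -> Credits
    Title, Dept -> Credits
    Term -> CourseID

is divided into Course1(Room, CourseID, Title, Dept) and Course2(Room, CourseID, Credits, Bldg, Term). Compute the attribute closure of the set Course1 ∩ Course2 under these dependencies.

Course1 ∩ Course2 = {Room, CourseID}.
Room, CourseID → Dept, Term applies, adding Dept, Term
Closure: {Room, CourseID, Dept, Term}.

Room, CourseID, Dept, Term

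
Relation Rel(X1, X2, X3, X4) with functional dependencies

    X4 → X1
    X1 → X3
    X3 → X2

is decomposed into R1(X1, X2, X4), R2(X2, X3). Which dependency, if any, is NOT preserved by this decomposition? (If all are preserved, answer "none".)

X1 → X3

Check X1 → X3: no single fragment contains all of {X1, X3}, and the restricted closure of {X1} across the fragments never reaches {X3}.
X4 → X1 is preserved.
X3 → X2 is preserved.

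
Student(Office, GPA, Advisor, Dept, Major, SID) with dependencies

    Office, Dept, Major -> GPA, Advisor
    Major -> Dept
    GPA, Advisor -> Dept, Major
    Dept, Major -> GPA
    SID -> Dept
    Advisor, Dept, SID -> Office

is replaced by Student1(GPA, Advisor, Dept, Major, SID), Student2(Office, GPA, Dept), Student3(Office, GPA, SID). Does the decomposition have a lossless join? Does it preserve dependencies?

Lossless test (chase): Rows 1 and 3 agree on SID; apply SID→Dept and equate their Dept entries. No row becomes fully distinguished — the join is lossy.
Dependency preservation: the restricted closure of {Office, Dept, Major} across the fragments never reaches {GPA, Advisor}, so Office, Dept, Major → GPA, Advisor cannot be enforced without a join — not preserved.

lossy and not dependency-preserving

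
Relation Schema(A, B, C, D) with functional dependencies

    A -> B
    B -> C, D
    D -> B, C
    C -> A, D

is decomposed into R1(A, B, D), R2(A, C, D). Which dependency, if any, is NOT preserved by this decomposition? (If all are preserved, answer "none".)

A → B lies within R1.
B → C, D: restricted closure across fragments reaches C, D.
D → B, C: restricted closure across fragments reaches B, C.
C → A, D lies within R2.
Every dependency is enforceable on the fragments, so the decomposition is dependency-preserving.

none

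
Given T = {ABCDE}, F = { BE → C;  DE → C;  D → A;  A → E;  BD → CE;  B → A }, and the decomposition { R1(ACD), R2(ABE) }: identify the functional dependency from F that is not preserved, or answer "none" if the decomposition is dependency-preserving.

Check BE → C: no single fragment contains all of {BCE}, and the restricted closure of {BE} across the fragments never reaches {C}.
DE → C is preserved.
D → A is preserved.
A → E is preserved.
BD → CE is preserved.
B → A is preserved.

BE → C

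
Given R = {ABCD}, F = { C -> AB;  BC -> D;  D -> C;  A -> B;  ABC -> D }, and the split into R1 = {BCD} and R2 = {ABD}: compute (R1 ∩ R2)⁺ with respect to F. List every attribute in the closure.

R1 ∩ R2 = {BD}.
D → C applies, adding C
C → AB applies, adding A
Closure: {ABCD}.

ABCD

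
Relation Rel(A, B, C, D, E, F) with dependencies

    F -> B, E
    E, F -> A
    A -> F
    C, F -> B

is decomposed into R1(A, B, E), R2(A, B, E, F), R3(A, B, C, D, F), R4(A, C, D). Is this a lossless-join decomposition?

Yes

Chase test. Columns are A, B, C, D, E, F; row i has aⱼ where attribute j ∈ Ri, else bᵢⱼ.
Initial tableau (one row per fragment):
  row 1: a1 a2 b13 b14 a5 b16
  row 2: a1 a2 b23 b24 a5 a6
  row 3: a1 a2 a3 a4 b35 a6
  row 4: a1 b42 a3 a4 b45 b46
Rows 2 and 3 agree on F; apply F→B, E and equate their B, E entries.
Rows 1 and 2 agree on A; apply A→F and equate their F entries.
Rows 1 and 4 agree on A; apply A→F and equate their F entries.
Rows 3 and 4 agree on C, F; apply C, F→B and equate their B entries.
Rows 1 and 4 agree on F; apply F→B, E and equate their B, E entries.
Row 3 is now all distinguished symbols — the join is lossless.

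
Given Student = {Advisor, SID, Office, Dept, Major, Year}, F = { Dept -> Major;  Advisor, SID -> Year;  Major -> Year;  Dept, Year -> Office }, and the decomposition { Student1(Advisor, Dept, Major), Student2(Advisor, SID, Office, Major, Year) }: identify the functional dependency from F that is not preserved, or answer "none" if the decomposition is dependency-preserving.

Dept, Year -> Office

Check Dept, Year → Office: no single fragment contains all of {Office, Dept, Year}, and the restricted closure of {Dept, Year} across the fragments never reaches {Office}.
Dept → Major is preserved.
Advisor, SID → Year is preserved.
Major → Year is preserved.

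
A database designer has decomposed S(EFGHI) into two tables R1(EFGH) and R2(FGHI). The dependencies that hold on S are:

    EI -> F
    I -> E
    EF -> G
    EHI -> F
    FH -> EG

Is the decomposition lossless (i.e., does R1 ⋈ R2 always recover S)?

Common attributes: R1 ∩ R2 = {FGH}.
Closure of {FGH}: FH → EG applies, adding E. So (FGH)⁺ = {EFGH}.
This closure contains every attribute of R1, so R1 ∩ R2 → R1. The join is lossless.

Yes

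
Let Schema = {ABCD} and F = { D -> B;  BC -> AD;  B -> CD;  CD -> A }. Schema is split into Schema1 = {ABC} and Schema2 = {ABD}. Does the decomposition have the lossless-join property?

Common attributes: Schema1 ∩ Schema2 = {AB}.
Closure of {AB}: B → CD applies, adding CD. So (AB)⁺ = {ABCD}.
This closure contains every attribute of Schema1, so Schema1 ∩ Schema2 → Schema1. The join is lossless.

Yes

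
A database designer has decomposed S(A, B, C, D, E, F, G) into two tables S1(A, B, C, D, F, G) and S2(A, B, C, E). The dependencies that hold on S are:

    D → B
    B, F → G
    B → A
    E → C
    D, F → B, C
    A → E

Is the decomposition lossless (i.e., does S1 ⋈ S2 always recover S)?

Common attributes: S1 ∩ S2 = {A, B, C}.
Closure of {A, B, C}: A → E applies, adding E. So (A, B, C)⁺ = {A, B, C, E}.
This closure contains every attribute of S2, so S1 ∩ S2 → S2. The join is lossless.

Yes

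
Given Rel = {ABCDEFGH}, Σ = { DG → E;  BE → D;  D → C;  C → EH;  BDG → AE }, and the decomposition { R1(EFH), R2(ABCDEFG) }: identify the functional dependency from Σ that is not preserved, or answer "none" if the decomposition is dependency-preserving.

Check C → EH: no single fragment contains all of {CEH}, and the restricted closure of {C} across the fragments never reaches {EH}.
DG → E is preserved.
BE → D is preserved.
D → C is preserved.
BDG → AE is preserved.

C → EH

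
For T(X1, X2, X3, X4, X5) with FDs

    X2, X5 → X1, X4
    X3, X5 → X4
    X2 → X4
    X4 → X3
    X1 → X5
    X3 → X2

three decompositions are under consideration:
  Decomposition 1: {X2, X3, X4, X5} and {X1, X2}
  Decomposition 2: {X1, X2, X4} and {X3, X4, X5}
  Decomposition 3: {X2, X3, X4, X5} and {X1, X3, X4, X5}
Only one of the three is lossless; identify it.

Decomposition 1: common = {X2}, closure = {X2, X3, X4} → lossy.
Decomposition 2: common = {X4}, closure = {X2, X3, X4} → lossy.
Decomposition 3: common = {X3, X4, X5}, closure = {X1, X2, X3, X4, X5} → lossless.

Decomposition 3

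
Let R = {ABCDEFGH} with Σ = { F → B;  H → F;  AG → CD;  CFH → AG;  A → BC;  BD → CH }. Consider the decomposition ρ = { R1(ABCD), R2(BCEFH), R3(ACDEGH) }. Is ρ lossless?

Chase test. Columns are ABCDEFGH; row i has aⱼ where attribute j ∈ Ri, else bᵢⱼ.
Initial tableau (one row per fragment):
  row 1: a1 a2 a3 a4 b15 b16 b17 b18
  row 2: b21 a2 a3 b24 a5 a6 b27 a8
  row 3: a1 b32 a3 a4 a5 b36 a7 a8
Rows 2 and 3 agree on H; apply H→F and equate their F entries.
Rows 2 and 3 agree on CFH; apply CFH→AG and equate their AG entries.
Rows 1 and 3 agree on A; apply A→BC and equate their BC entries.
Rows 1 and 3 agree on BD; apply BD→CH and equate their CH entries.
Rows 1 and 2 agree on H; apply H→F and equate their F entries.
Rows 2 and 3 agree on AG; apply AG→CD and equate their CD entries.
Rows 1 and 2 agree on CFH; apply CFH→AG and equate their AG entries.
Row 2 is now all distinguished symbols — the join is lossless.

Yes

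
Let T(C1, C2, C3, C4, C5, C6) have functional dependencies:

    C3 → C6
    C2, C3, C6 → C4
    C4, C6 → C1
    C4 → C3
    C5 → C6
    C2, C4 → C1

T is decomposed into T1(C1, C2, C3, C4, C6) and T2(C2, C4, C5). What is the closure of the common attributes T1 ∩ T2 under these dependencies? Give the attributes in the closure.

T1 ∩ T2 = {C2, C4}.
C4 → C3 applies, adding C3
C2, C4 → C1 applies, adding C1
C3 → C6 applies, adding C6
Closure: {C1, C2, C3, C4, C6}.

C1, C2, C3, C4, C6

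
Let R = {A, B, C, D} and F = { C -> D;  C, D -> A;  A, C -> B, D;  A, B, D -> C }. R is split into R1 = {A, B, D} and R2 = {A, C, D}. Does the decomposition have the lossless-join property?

Common attributes: R1 ∩ R2 = {A, D}.
No dependency enlarges {A, D}, so (A, D)⁺ = {A, D}.
The closure contains neither all of R1 = {A, B, D} nor all of R2 = {A, C, D}, so the common attributes are not a superkey of either fragment. The join is lossy.

No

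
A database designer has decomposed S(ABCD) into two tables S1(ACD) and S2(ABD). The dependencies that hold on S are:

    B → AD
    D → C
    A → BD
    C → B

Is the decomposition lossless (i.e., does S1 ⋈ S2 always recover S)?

Yes

Common attributes: S1 ∩ S2 = {AD}.
Closure of {AD}: D → C applies, adding C; A → BD applies, adding B. So (AD)⁺ = {ABCD}.
This closure contains every attribute of S1, so S1 ∩ S2 → S1. The join is lossless.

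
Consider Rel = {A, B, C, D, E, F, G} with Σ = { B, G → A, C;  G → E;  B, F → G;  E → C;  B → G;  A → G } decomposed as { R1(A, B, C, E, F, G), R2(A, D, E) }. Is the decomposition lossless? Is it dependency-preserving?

Lossless test: (A, E)⁺ = {A, C, E, G}, which is a superkey of neither fragment — lossy.
Dependency preservation: every FD's attributes lie within a single fragment, so each can be enforced locally — preserved.

lossy but dependency-preserving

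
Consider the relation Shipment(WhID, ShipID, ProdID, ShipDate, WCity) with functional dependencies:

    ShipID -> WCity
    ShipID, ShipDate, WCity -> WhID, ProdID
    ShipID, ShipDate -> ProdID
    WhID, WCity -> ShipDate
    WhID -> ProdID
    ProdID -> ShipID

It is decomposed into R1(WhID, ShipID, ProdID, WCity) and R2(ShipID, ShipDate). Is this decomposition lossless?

Common attributes: R1 ∩ R2 = {ShipID}.
Closure of {ShipID}: ShipID → WCity applies, adding WCity. So (ShipID)⁺ = {ShipID, WCity}.
The closure contains neither all of R1 = {WhID, ShipID, ProdID, WCity} nor all of R2 = {ShipID, ShipDate}, so the common attributes are not a superkey of either fragment. The join is lossy.

No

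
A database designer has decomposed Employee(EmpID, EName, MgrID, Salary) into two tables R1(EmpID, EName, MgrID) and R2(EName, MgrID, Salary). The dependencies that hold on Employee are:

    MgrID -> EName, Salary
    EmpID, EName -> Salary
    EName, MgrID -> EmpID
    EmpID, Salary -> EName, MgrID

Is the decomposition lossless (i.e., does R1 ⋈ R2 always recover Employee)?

Yes

Common attributes: R1 ∩ R2 = {EName, MgrID}.
Closure of {EName, MgrID}: MgrID → EName, Salary applies, adding Salary; EName, MgrID → EmpID applies, adding EmpID. So (EName, MgrID)⁺ = {EmpID, EName, MgrID, Salary}.
This closure contains every attribute of R1, so R1 ∩ R2 → R1. The join is lossless.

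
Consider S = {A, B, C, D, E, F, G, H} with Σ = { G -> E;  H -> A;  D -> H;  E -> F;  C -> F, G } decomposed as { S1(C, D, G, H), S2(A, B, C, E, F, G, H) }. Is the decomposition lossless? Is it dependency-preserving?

lossy but dependency-preserving

Lossless test: (C, G, H)⁺ = {A, C, E, F, G, H}, which is a superkey of neither fragment — lossy.
Dependency preservation: every FD's attributes lie within a single fragment, so each can be enforced locally — preserved.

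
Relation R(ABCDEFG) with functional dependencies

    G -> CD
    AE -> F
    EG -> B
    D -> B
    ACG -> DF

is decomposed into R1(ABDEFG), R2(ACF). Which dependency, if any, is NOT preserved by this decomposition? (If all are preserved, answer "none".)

G -> CD

Check G → CD: no single fragment contains all of {CDG}, and the restricted closure of {G} across the fragments never reaches {CD}.
AE → F is preserved.
EG → B is preserved.
D → B is preserved.
ACG → DF is preserved.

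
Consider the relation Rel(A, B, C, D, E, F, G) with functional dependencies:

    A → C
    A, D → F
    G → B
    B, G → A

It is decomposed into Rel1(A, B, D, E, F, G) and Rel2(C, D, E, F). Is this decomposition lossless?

No

Common attributes: Rel1 ∩ Rel2 = {D, E, F}.
No dependency enlarges {D, E, F}, so (D, E, F)⁺ = {D, E, F}.
The closure contains neither all of Rel1 = {A, B, D, E, F, G} nor all of Rel2 = {C, D, E, F}, so the common attributes are not a superkey of either fragment. The join is lossy.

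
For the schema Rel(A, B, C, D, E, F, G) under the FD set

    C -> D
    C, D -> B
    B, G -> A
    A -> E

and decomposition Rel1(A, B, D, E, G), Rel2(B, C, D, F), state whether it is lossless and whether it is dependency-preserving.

Lossless test: (B, D)⁺ = {B, D}, which is a superkey of neither fragment — lossy.
Dependency preservation: every FD's attributes lie within a single fragment, so each can be enforced locally — preserved.

lossy but dependency-preserving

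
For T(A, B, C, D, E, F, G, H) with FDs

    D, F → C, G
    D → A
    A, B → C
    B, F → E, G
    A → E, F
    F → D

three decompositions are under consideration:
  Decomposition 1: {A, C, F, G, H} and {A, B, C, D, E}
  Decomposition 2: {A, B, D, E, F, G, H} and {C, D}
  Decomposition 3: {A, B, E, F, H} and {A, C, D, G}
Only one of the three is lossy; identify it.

Decomposition 1: common = {A, C}, closure = {A, C, D, E, F, G} → lossy.
Decomposition 2: common = {D}, closure = {A, C, D, E, F, G} → lossless.
Decomposition 3: common = {A}, closure = {A, C, D, E, F, G} → lossless.

Decomposition 1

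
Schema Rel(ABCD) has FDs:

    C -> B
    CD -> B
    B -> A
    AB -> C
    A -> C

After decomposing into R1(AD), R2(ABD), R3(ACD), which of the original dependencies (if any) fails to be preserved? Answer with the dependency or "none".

none

C → B: restricted closure across fragments reaches B.
CD → B: restricted closure across fragments reaches B.
B → A lies within R2.
AB → C: restricted closure across fragments reaches C.
A → C lies within R3.
Every dependency is enforceable on the fragments, so the decomposition is dependency-preserving.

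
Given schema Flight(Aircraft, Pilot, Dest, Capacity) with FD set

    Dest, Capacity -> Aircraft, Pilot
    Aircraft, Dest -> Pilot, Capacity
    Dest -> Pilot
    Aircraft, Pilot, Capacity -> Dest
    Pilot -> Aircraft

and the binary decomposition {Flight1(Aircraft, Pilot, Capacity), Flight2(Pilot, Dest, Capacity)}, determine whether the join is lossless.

Yes

Common attributes: Flight1 ∩ Flight2 = {Pilot, Capacity}.
Closure of {Pilot, Capacity}: Pilot → Aircraft applies, adding Aircraft; Aircraft, Pilot, Capacity → Dest applies, adding Dest. So (Pilot, Capacity)⁺ = {Aircraft, Pilot, Dest, Capacity}.
This closure contains every attribute of Flight1, so Flight1 ∩ Flight2 → Flight1. The join is lossless.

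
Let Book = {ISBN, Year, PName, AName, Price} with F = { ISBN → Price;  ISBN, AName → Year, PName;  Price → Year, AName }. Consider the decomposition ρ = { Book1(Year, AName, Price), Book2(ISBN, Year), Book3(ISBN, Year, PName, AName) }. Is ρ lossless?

No

Chase test. Columns are ISBN, Year, PName, AName, Price; row i has aⱼ where attribute j ∈ Booki, else bᵢⱼ.
Initial tableau (one row per fragment):
  row 1: b11 a2 b13 a4 a5
  row 2: a1 a2 b23 b24 b25
  row 3: a1 a2 a3 a4 b35
Rows 2 and 3 agree on ISBN; apply ISBN→Price and equate their Price entries.
Rows 2 and 3 agree on Price; apply Price→Year, AName and equate their Year, AName entries.
Rows 2 and 3 agree on ISBN, AName; apply ISBN, AName→Year, PName and equate their Year, PName entries.
No row becomes fully distinguished — the join is lossy.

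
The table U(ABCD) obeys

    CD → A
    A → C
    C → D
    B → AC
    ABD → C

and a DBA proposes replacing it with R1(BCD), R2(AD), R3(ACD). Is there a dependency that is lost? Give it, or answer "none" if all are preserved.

CD → A lies within R3.
A → C lies within R3.
C → D lies within R1.
B → AC: restricted closure across fragments reaches AC.
ABD → C: restricted closure across fragments reaches C.
Every dependency is enforceable on the fragments, so the decomposition is dependency-preserving.

none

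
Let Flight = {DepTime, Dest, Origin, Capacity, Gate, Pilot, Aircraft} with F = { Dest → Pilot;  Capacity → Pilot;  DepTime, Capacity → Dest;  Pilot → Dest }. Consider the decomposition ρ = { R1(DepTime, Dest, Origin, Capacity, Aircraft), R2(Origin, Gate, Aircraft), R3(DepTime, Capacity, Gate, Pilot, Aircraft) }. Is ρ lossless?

Chase test. Columns are DepTime, Dest, Origin, Capacity, Gate, Pilot, Aircraft; row i has aⱼ where attribute j ∈ Ri, else bᵢⱼ.
Initial tableau (one row per fragment):
  row 1: a1 a2 a3 a4 b15 b16 a7
  row 2: b21 b22 a3 b24 a5 b26 a7
  row 3: a1 b32 b33 a4 a5 a6 a7
Rows 1 and 3 agree on Capacity; apply Capacity→Pilot and equate their Pilot entries.
Rows 1 and 3 agree on DepTime, Capacity; apply DepTime, Capacity→Dest and equate their Dest entries.
No row becomes fully distinguished — the join is lossy.

No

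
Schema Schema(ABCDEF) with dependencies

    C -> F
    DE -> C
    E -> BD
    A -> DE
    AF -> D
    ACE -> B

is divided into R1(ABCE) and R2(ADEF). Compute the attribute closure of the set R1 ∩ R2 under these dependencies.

R1 ∩ R2 = {AE}.
E → BD applies, adding BD
DE → C applies, adding C
C → F applies, adding F
Closure: {ABCDEF}.

ABCDEF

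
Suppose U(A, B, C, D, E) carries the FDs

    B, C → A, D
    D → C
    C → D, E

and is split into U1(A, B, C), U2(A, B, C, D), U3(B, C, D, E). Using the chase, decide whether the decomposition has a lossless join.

Chase test. Columns are A, B, C, D, E; row i has aⱼ where attribute j ∈ Ui, else bᵢⱼ.
Initial tableau (one row per fragment):
  row 1: a1 a2 a3 b14 b15
  row 2: a1 a2 a3 a4 b25
  row 3: b31 a2 a3 a4 a5
Rows 1 and 2 agree on B, C; apply B, C→A, D and equate their A, D entries.
Rows 1 and 3 agree on B, C; apply B, C→A, D and equate their A, D entries.
Rows 1 and 2 agree on C; apply C→D, E and equate their D, E entries.
Rows 1 and 3 agree on C; apply C→D, E and equate their D, E entries.
Row 1 is now all distinguished symbols — the join is lossless.

Yes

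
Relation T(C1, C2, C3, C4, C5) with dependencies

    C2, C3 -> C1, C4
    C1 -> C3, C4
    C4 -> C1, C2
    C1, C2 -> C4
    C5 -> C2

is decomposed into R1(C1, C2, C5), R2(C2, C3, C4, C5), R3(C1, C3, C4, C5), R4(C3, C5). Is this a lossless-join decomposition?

Yes

Chase test. Columns are C1, C2, C3, C4, C5; row i has aⱼ where attribute j ∈ Ri, else bᵢⱼ.
Initial tableau (one row per fragment):
  row 1: a1 a2 b13 b14 a5
  row 2: b21 a2 a3 a4 a5
  row 3: a1 b32 a3 a4 a5
  row 4: b41 b42 a3 b44 a5
Rows 1 and 3 agree on C1; apply C1→C3, C4 and equate their C3, C4 entries.
Rows 1 and 2 agree on C4; apply C4→C1, C2 and equate their C1, C2 entries.
Rows 1 and 3 agree on C4; apply C4→C1, C2 and equate their C1, C2 entries.
Rows 1 and 4 agree on C5; apply C5→C2 and equate their C2 entries.
Rows 1 and 4 agree on C2, C3; apply C2, C3→C1, C4 and equate their C1, C4 entries.
Row 1 is now all distinguished symbols — the join is lossless.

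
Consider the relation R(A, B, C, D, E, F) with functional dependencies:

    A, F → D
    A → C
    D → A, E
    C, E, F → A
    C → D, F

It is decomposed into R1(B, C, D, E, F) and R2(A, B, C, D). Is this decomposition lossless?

Common attributes: R1 ∩ R2 = {B, C, D}.
Closure of {B, C, D}: D → A, E applies, adding A, E; C → D, F applies, adding F. So (B, C, D)⁺ = {A, B, C, D, E, F}.
This closure contains every attribute of R1, so R1 ∩ R2 → R1. The join is lossless.

Yes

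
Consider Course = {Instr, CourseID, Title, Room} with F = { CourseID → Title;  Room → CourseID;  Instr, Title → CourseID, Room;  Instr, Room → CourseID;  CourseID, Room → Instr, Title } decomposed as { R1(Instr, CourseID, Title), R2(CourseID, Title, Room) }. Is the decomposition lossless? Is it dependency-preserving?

lossy and not dependency-preserving

Lossless test: (CourseID, Title)⁺ = {CourseID, Title}, which is a superkey of neither fragment — lossy.
Dependency preservation: the restricted closure of {Instr, Title} across the fragments never reaches {CourseID, Room}, so Instr, Title → CourseID, Room cannot be enforced without a join — not preserved.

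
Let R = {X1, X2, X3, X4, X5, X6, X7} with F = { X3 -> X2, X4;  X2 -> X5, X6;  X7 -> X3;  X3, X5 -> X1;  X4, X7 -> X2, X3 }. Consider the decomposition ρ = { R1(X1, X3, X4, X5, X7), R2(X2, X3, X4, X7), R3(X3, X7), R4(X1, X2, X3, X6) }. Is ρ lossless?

Chase test. Columns are X1, X2, X3, X4, X5, X6, X7; row i has aⱼ where attribute j ∈ Ri, else bᵢⱼ.
Initial tableau (one row per fragment):
  row 1: a1 b12 a3 a4 a5 b16 a7
  row 2: b21 a2 a3 a4 b25 b26 a7
  row 3: b31 b32 a3 b34 b35 b36 a7
  row 4: a1 a2 a3 b44 b45 a6 b47
Rows 1 and 2 agree on X3; apply X3→X2, X4 and equate their X2, X4 entries.
Rows 1 and 3 agree on X3; apply X3→X2, X4 and equate their X2, X4 entries.
Rows 1 and 4 agree on X3; apply X3→X2, X4 and equate their X2, X4 entries.
Rows 1 and 2 agree on X2; apply X2→X5, X6 and equate their X5, X6 entries.
Rows 1 and 3 agree on X2; apply X2→X5, X6 and equate their X5, X6 entries.
Rows 1 and 4 agree on X2; apply X2→X5, X6 and equate their X5, X6 entries.
Rows 1 and 2 agree on X3, X5; apply X3, X5→X1 and equate their X1 entries.
Rows 1 and 3 agree on X3, X5; apply X3, X5→X1 and equate their X1 entries.
Row 1 is now all distinguished symbols — the join is lossless.

Yes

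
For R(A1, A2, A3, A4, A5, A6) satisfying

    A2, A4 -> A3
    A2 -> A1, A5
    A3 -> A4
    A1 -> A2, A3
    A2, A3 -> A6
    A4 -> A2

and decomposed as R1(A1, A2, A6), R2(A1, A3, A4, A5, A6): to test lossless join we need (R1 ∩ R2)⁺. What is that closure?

A1, A2, A3, A4, A5, A6

R1 ∩ R2 = {A1, A6}.
A1 → A2, A3 applies, adding A2, A3
A2 → A1, A5 applies, adding A5
A3 → A4 applies, adding A4
Closure: {A1, A2, A3, A4, A5, A6}.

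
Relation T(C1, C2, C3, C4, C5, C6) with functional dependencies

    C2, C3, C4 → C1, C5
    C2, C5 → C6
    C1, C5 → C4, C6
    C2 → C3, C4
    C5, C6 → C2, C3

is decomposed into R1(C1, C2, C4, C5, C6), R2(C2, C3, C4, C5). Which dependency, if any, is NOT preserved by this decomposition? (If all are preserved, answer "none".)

none

C2, C3, C4 → C1, C5: restricted closure across fragments reaches C1, C5.
C2, C5 → C6 lies within R1.
C1, C5 → C4, C6 lies within R1.
C2 → C3, C4 lies within R2.
C5, C6 → C2, C3: restricted closure across fragments reaches C2, C3.
Every dependency is enforceable on the fragments, so the decomposition is dependency-preserving.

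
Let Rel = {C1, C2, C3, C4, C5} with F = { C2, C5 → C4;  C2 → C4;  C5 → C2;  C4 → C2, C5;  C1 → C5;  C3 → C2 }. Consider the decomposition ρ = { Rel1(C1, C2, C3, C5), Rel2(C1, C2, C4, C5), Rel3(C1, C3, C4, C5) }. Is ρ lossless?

Chase test. Columns are C1, C2, C3, C4, C5; row i has aⱼ where attribute j ∈ Reli, else bᵢⱼ.
Initial tableau (one row per fragment):
  row 1: a1 a2 a3 b14 a5
  row 2: a1 a2 b23 a4 a5
  row 3: a1 b32 a3 a4 a5
Rows 1 and 2 agree on C2, C5; apply C2, C5→C4 and equate their C4 entries.
Rows 1 and 3 agree on C5; apply C5→C2 and equate their C2 entries.
Row 1 is now all distinguished symbols — the join is lossless.

Yes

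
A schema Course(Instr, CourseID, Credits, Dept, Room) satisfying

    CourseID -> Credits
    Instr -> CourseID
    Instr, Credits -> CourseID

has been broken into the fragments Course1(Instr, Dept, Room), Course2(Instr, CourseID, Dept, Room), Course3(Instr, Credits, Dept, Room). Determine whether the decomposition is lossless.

Chase test. Columns are Instr, CourseID, Credits, Dept, Room; row i has aⱼ where attribute j ∈ Coursei, else bᵢⱼ.
Initial tableau (one row per fragment):
  row 1: a1 b12 b13 a4 a5
  row 2: a1 a2 b23 a4 a5
  row 3: a1 b32 a3 a4 a5
Rows 1 and 2 agree on Instr; apply Instr→CourseID and equate their CourseID entries.
Rows 1 and 3 agree on Instr; apply Instr→CourseID and equate their CourseID entries.
Rows 1 and 2 agree on CourseID; apply CourseID→Credits and equate their Credits entries.
Rows 1 and 3 agree on CourseID; apply CourseID→Credits and equate their Credits entries.
Row 1 is now all distinguished symbols — the join is lossless.

Yes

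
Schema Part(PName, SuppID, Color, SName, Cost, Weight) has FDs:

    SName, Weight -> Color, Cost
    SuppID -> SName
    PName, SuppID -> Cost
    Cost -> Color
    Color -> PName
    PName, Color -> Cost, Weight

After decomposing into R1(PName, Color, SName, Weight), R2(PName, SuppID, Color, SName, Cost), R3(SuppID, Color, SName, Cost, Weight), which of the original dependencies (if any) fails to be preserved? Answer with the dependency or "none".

SName, Weight → Color, Cost lies within R3.
SuppID → SName lies within R2.
PName, SuppID → Cost lies within R2.
Cost → Color lies within R2.
Color → PName lies within R1.
PName, Color → Cost, Weight: restricted closure across fragments reaches Cost, Weight.
Every dependency is enforceable on the fragments, so the decomposition is dependency-preserving.

none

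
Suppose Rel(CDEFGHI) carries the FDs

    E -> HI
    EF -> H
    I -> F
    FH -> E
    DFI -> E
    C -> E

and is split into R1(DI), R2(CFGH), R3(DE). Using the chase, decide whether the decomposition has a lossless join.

Chase test. Columns are CDEFGHI; row i has aⱼ where attribute j ∈ Ri, else bᵢⱼ.
Initial tableau (one row per fragment):
  row 1: b11 a2 b13 b14 b15 b16 a7
  row 2: a1 b22 b23 a4 a5 a6 b27
  row 3: b31 a2 a3 b34 b35 b36 b37
No row becomes fully distinguished — the join is lossy.

No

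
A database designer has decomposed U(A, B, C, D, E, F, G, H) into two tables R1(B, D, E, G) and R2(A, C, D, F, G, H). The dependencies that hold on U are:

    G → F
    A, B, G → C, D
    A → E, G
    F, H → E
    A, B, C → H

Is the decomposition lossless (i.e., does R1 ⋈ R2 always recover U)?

No

Common attributes: R1 ∩ R2 = {D, G}.
Closure of {D, G}: G → F applies, adding F. So (D, G)⁺ = {D, F, G}.
The closure contains neither all of R1 = {B, D, E, G} nor all of R2 = {A, C, D, F, G, H}, so the common attributes are not a superkey of either fragment. The join is lossy.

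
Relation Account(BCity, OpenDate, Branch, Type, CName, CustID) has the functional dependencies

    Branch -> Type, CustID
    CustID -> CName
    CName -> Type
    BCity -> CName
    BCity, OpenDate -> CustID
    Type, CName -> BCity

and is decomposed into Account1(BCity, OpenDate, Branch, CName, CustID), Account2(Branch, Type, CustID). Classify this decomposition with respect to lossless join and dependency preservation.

Lossless test: (Branch, CustID)⁺ = {BCity, Branch, Type, CName, CustID}, which contains all of one fragment — lossless.
Dependency preservation: the restricted closure of {CName} across the fragments never reaches {Type}, so CName → Type cannot be enforced without a join — not preserved.

lossless but not dependency-preserving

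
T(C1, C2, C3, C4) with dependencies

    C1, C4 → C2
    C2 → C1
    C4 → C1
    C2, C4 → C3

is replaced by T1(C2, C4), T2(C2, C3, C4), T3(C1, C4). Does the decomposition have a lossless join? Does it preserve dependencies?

lossless but not dependency-preserving

Lossless test (chase): Rows 1 and 2 agree on C2; apply C2→C1 and equate their C1 entries. Rows 1 and 3 agree on C4; apply C4→C1 and equate their C1 entries. Rows 1 and 2 agree on C2, C4; apply C2, C4→C3 and equate their C3 entries. Rows 1 and 3 agree on C1, C4; apply C1, C4→C2 and equate their C2 entries. Rows 1 and 3 agree on C2, C4; apply C2, C4→C3 and equate their C3 entries. Row 1 is now all distinguished symbols — the join is lossless.
Dependency preservation: the restricted closure of {C2} across the fragments never reaches {C1}, so C2 → C1 cannot be enforced without a join — not preserved.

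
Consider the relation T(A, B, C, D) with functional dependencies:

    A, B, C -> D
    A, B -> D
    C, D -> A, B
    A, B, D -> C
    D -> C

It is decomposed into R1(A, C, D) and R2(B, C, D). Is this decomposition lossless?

Yes

Common attributes: R1 ∩ R2 = {C, D}.
Closure of {C, D}: C, D → A, B applies, adding A, B. So (C, D)⁺ = {A, B, C, D}.
This closure contains every attribute of R1, so R1 ∩ R2 → R1. The join is lossless.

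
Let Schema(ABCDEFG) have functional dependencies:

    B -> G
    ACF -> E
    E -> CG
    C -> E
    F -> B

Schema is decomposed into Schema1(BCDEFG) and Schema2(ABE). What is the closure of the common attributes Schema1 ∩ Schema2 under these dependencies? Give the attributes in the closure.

Schema1 ∩ Schema2 = {BE}.
B → G applies, adding G
E → CG applies, adding C
Closure: {BCEG}.

BCEG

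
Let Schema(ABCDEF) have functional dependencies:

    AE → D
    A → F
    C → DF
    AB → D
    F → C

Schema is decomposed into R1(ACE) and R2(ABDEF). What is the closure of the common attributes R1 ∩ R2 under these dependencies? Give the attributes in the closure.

ACDEF

R1 ∩ R2 = {AE}.
AE → D applies, adding D
A → F applies, adding F
F → C applies, adding C
Closure: {ACDEF}.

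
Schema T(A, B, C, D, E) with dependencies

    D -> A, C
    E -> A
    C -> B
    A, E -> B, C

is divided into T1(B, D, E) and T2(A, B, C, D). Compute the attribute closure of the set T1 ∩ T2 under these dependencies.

A, B, C, D

T1 ∩ T2 = {B, D}.
D → A, C applies, adding A, C
Closure: {A, B, C, D}.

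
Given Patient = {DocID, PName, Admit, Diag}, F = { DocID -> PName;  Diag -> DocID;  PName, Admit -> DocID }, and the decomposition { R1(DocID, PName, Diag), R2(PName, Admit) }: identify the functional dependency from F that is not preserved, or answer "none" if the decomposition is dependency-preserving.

PName, Admit -> DocID

Check PName, Admit → DocID: no single fragment contains all of {DocID, PName, Admit}, and the restricted closure of {PName, Admit} across the fragments never reaches {DocID}.
DocID → PName is preserved.
Diag → DocID is preserved.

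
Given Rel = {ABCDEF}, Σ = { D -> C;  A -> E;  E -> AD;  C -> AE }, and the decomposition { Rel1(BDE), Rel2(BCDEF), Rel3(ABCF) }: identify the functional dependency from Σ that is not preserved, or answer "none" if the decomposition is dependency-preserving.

none

D → C lies within Rel2.
A → E: restricted closure across fragments reaches E.
E → AD: restricted closure across fragments reaches AD.
C → AE: restricted closure across fragments reaches AE.
Every dependency is enforceable on the fragments, so the decomposition is dependency-preserving.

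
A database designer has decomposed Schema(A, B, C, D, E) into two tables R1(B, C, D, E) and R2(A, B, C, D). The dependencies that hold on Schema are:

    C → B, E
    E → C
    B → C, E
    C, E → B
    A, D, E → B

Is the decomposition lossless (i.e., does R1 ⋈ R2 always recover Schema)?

Common attributes: R1 ∩ R2 = {B, C, D}.
Closure of {B, C, D}: C → B, E applies, adding E. So (B, C, D)⁺ = {B, C, D, E}.
This closure contains every attribute of R1, so R1 ∩ R2 → R1. The join is lossless.

Yes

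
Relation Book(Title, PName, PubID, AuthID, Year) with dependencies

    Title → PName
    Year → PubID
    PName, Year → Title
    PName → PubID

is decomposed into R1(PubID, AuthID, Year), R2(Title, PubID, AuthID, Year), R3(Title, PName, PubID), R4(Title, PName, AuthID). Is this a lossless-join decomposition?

Chase test. Columns are Title, PName, PubID, AuthID, Year; row i has aⱼ where attribute j ∈ Ri, else bᵢⱼ.
Initial tableau (one row per fragment):
  row 1: b11 b12 a3 a4 a5
  row 2: a1 b22 a3 a4 a5
  row 3: a1 a2 a3 b34 b35
  row 4: a1 a2 b43 a4 b45
Rows 2 and 3 agree on Title; apply Title→PName and equate their PName entries.
Rows 2 and 4 agree on PName; apply PName→PubID and equate their PubID entries.
Row 2 is now all distinguished symbols — the join is lossless.

Yes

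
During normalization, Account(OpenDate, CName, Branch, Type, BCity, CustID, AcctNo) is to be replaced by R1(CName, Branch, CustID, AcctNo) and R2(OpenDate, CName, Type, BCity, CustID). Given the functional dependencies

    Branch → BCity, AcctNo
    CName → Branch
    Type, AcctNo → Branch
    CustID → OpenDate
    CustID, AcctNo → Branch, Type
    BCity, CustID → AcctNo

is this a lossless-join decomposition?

Yes

Common attributes: R1 ∩ R2 = {CName, CustID}.
Closure of {CName, CustID}: CName → Branch applies, adding Branch; CustID → OpenDate applies, adding OpenDate; Branch → BCity, AcctNo applies, adding BCity, AcctNo; CustID, AcctNo → Branch, Type applies, adding Type. So (CName, CustID)⁺ = {OpenDate, CName, Branch, Type, BCity, CustID, AcctNo}.
This closure contains every attribute of R1, so R1 ∩ R2 → R1. The join is lossless.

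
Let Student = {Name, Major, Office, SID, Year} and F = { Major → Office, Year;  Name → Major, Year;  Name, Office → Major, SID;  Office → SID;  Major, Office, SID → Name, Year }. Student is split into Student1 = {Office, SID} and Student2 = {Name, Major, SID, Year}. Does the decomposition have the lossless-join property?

Common attributes: Student1 ∩ Student2 = {SID}.
No dependency enlarges {SID}, so (SID)⁺ = {SID}.
The closure contains neither all of Student1 = {Office, SID} nor all of Student2 = {Name, Major, SID, Year}, so the common attributes are not a superkey of either fragment. The join is lossy.

No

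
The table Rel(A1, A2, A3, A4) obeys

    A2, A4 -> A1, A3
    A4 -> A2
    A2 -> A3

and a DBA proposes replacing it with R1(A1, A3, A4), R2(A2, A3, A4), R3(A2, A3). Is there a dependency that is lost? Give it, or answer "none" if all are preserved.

A2, A4 → A1, A3: restricted closure across fragments reaches A1, A3.
A4 → A2 lies within R2.
A2 → A3 lies within R2.
Every dependency is enforceable on the fragments, so the decomposition is dependency-preserving.

none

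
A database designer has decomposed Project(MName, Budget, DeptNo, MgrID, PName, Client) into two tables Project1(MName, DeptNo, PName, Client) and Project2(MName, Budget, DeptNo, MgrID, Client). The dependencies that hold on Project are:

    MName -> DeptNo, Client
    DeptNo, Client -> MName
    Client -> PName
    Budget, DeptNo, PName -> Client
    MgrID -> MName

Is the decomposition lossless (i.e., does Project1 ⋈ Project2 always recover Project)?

Common attributes: Project1 ∩ Project2 = {MName, DeptNo, Client}.
Closure of {MName, DeptNo, Client}: Client → PName applies, adding PName. So (MName, DeptNo, Client)⁺ = {MName, DeptNo, PName, Client}.
This closure contains every attribute of Project1, so Project1 ∩ Project2 → Project1. The join is lossless.

Yes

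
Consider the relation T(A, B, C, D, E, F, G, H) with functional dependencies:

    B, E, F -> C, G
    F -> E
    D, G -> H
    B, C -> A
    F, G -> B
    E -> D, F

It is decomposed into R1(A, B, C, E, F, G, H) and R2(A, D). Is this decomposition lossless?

No

Common attributes: R1 ∩ R2 = {A}.
No dependency enlarges {A}, so (A)⁺ = {A}.
The closure contains neither all of R1 = {A, B, C, E, F, G, H} nor all of R2 = {A, D}, so the common attributes are not a superkey of either fragment. The join is lossy.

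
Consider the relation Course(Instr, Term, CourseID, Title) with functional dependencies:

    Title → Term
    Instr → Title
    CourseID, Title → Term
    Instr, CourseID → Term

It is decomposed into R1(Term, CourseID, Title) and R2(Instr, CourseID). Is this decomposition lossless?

Common attributes: R1 ∩ R2 = {CourseID}.
No dependency enlarges {CourseID}, so (CourseID)⁺ = {CourseID}.
The closure contains neither all of R1 = {Term, CourseID, Title} nor all of R2 = {Instr, CourseID}, so the common attributes are not a superkey of either fragment. The join is lossy.

No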